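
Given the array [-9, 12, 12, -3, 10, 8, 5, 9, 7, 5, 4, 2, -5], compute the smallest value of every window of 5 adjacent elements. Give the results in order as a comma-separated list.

-9, -3, -3, -3, 5, 5, 4, 2, -5

Sliding a size-5 window across the 13 values:
-9 12 12 -3 10 → min -9
12 12 -3 10 8 → min -3
12 -3 10 8 5 → min -3
-3 10 8 5 9 → min -3
10 8 5 9 7 → min 5
8 5 9 7 5 → min 5
5 9 7 5 4 → min 4
9 7 5 4 2 → min 2
7 5 4 2 -5 → min -5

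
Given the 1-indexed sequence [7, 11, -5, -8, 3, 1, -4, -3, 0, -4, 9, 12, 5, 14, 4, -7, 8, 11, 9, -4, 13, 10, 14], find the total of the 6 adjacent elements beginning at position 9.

Elements at indices 9..14: 0, -4, 9, 12, 5, 14
sum(0, -4, 9, 12, 5, 14) = 36

36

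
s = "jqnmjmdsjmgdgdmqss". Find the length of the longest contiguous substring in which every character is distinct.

5

add j: [j] len 1
add q: [j, q] len 2
add n: [j, q, n] len 3
add m: [j, q, n, m] len 4
add j (repeat j, move left end past it): [q, n, m, j] len 4
add m (repeat m, move left end past it): [j, m] len 2
add d: [j, m, d] len 3
add s: [j, m, d, s] len 4
add j (repeat j, move left end past it): [m, d, s, j] len 4
add m (repeat m, move left end past it): [d, s, j, m] len 4
add g: [d, s, j, m, g] len 5
add d (repeat d, move left end past it): [s, j, m, g, d] len 5
add g (repeat g, move left end past it): [d, g] len 2
add d (repeat d, move left end past it): [g, d] len 2
add m: [g, d, m] len 3
add q: [g, d, m, q] len 4
add s: [g, d, m, q, s] len 5
add s (repeat s, move left end past it): [s] len 1
Longest all-distinct length: 5.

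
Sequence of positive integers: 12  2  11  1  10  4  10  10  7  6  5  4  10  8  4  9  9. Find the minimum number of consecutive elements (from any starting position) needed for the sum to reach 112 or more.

Extend right; whenever the sum reaches 112, record the length and shrink from the left:
add 12: running sum 12 < 112
add 2: running sum 14 < 112
add 11: running sum 25 < 112
add 1: running sum 26 < 112
add 10: running sum 36 < 112
add 4: running sum 40 < 112
add 10: running sum 50 < 112
add 10: running sum 60 < 112
add 7: running sum 67 < 112
add 6: running sum 73 < 112
add 5: running sum 78 < 112
add 4: running sum 82 < 112
add 10: running sum 92 < 112
add 8: running sum 100 < 112
add 4: running sum 104 < 112
add 9: shortest ending here [12, 2, 11, 1, 10, 4, 10, 10, 7, 6, 5, 4, 10, 8, 4, 9] sum 113, len 16
add 9: shortest ending here [12, 2, 11, 1, 10, 4, 10, 10, 7, 6, 5, 4, 10, 8, 4, 9, 9] sum 122, len 17
Shortest qualifying length: 16.

16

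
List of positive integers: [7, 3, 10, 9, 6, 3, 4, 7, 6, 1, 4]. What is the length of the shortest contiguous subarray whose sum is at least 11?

add 7: running sum 7 < 11
add 3: running sum 10 < 11
end 2: [3, 10] sum 13, len 2
end 3: [10, 9] sum 19, len 2
end 4: [9, 6] sum 15, len 2
end 5: [9, 6, 3] sum 18, len 3
end 6: [6, 3, 4] sum 13, len 3
end 7: [4, 7] sum 11, len 2
end 8: [7, 6] sum 13, len 2
end 9: [7, 6, 1] sum 14, len 3
end 10: [6, 1, 4] sum 11, len 3
Shortest qualifying length: 2.

2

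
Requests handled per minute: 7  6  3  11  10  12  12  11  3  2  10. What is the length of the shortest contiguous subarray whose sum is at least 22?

Extend right; whenever the sum reaches 22, record the length and shrink from the left:
add 7: running sum 7 < 22
add 6: running sum 13 < 22
add 3: running sum 16 < 22
add 11: shortest ending here [7, 6, 3, 11] sum 27, len 4
add 10: shortest ending here [3, 11, 10] sum 24, len 3
add 12: shortest ending here [10, 12] sum 22, len 2
add 12: shortest ending here [12, 12] sum 24, len 2
add 11: shortest ending here [12, 11] sum 23, len 2
add 3: shortest ending here [12, 11, 3] sum 26, len 3
add 2: shortest ending here [12, 11, 3, 2] sum 28, len 4
add 10: shortest ending here [11, 3, 2, 10] sum 26, len 4
Shortest qualifying length: 2.

2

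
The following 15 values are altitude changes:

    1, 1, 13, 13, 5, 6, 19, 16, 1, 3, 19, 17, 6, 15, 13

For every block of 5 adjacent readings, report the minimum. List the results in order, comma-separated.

(1, 1, 13, 13, 5) → min 1
(1, 13, 13, 5, 6) → min 1
(13, 13, 5, 6, 19) → min 5
(13, 5, 6, 19, 16) → min 5
(5, 6, 19, 16, 1) → min 1
(6, 19, 16, 1, 3) → min 1
(19, 16, 1, 3, 19) → min 1
(16, 1, 3, 19, 17) → min 1
(1, 3, 19, 17, 6) → min 1
(3, 19, 17, 6, 15) → min 3
(19, 17, 6, 15, 13) → min 6

1, 1, 5, 5, 1, 1, 1, 1, 1, 3, 6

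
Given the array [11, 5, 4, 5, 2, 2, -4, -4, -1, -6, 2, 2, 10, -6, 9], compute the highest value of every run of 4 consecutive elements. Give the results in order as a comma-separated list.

Sliding a size-4 window across the 15 values:
[11, 5, 4, 5] → max 11
[5, 4, 5, 2] → max 5
[4, 5, 2, 2] → max 5
[5, 2, 2, -4] → max 5
[2, 2, -4, -4] → max 2
[2, -4, -4, -1] → max 2
[-4, -4, -1, -6] → max -1
[-4, -1, -6, 2] → max 2
[-1, -6, 2, 2] → max 2
[-6, 2, 2, 10] → max 10
[2, 2, 10, -6] → max 10
[2, 10, -6, 9] → max 10

11, 5, 5, 5, 2, 2, -1, 2, 2, 10, 10, 10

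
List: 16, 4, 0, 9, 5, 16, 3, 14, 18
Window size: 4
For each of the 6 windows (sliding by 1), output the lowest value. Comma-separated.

[16, 4, 0, 9] → min 0
[4, 0, 9, 5] → min 0
[0, 9, 5, 16] → min 0
[9, 5, 16, 3] → min 3
[5, 16, 3, 14] → min 3
[16, 3, 14, 18] → min 3

0, 0, 0, 3, 3, 3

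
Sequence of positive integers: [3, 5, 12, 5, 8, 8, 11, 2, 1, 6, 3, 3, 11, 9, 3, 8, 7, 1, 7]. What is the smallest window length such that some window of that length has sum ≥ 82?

Extend right; whenever the sum reaches 82, record the length and shrink from the left:
add 3: running sum 3 < 82
add 5: running sum 8 < 82
add 12: running sum 20 < 82
add 5: running sum 25 < 82
add 8: running sum 33 < 82
add 8: running sum 41 < 82
add 11: running sum 52 < 82
add 2: running sum 54 < 82
add 1: running sum 55 < 82
add 6: running sum 61 < 82
add 3: running sum 64 < 82
add 3: running sum 67 < 82
add 11: running sum 78 < 82
end 13: [5, 12, 5, 8, 8, 11, 2, 1, 6, 3, 3, 11, 9] sum 84, len 13
end 14: [12, 5, 8, 8, 11, 2, 1, 6, 3, 3, 11, 9, 3] sum 82, len 13
end 15: [12, 5, 8, 8, 11, 2, 1, 6, 3, 3, 11, 9, 3, 8] sum 90, len 14
end 16: [5, 8, 8, 11, 2, 1, 6, 3, 3, 11, 9, 3, 8, 7] sum 85, len 14
end 17: [5, 8, 8, 11, 2, 1, 6, 3, 3, 11, 9, 3, 8, 7, 1] sum 86, len 15
end 18: [8, 8, 11, 2, 1, 6, 3, 3, 11, 9, 3, 8, 7, 1, 7] sum 88, len 15
Shortest qualifying length: 13.

13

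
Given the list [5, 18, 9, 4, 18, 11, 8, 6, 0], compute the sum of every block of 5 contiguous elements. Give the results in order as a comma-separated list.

[5, 18, 9, 4, 18] → sum 54
[18, 9, 4, 18, 11] → sum 60
[9, 4, 18, 11, 8] → sum 50
[4, 18, 11, 8, 6] → sum 47
[18, 11, 8, 6, 0] → sum 43

54, 60, 50, 47, 43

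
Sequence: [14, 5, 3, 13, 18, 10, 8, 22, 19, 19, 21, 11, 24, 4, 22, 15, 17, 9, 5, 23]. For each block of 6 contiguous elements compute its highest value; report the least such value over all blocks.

Window maxs for each of the 15 positions:
[14, 5, 3, 13, 18, 10] → max 18
[5, 3, 13, 18, 10, 8] → max 18
[3, 13, 18, 10, 8, 22] → max 22
[13, 18, 10, 8, 22, 19] → max 22
[18, 10, 8, 22, 19, 19] → max 22
[10, 8, 22, 19, 19, 21] → max 22
[8, 22, 19, 19, 21, 11] → max 22
[22, 19, 19, 21, 11, 24] → max 24
[19, 19, 21, 11, 24, 4] → max 24
[19, 21, 11, 24, 4, 22] → max 24
[21, 11, 24, 4, 22, 15] → max 24
[11, 24, 4, 22, 15, 17] → max 24
[24, 4, 22, 15, 17, 9] → max 24
[4, 22, 15, 17, 9, 5] → max 22
[22, 15, 17, 9, 5, 23] → max 23
Least of these is 18.

18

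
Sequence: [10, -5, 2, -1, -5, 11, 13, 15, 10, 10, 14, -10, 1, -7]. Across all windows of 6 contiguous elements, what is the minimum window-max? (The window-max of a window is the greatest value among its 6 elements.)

(10, -5, 2, -1, -5, 11) → max 11
(-5, 2, -1, -5, 11, 13) → max 13
(2, -1, -5, 11, 13, 15) → max 15
(-1, -5, 11, 13, 15, 10) → max 15
(-5, 11, 13, 15, 10, 10) → max 15
(11, 13, 15, 10, 10, 14) → max 15
(13, 15, 10, 10, 14, -10) → max 15
(15, 10, 10, 14, -10, 1) → max 15
(10, 10, 14, -10, 1, -7) → max 14
Minimum of these is 11.

11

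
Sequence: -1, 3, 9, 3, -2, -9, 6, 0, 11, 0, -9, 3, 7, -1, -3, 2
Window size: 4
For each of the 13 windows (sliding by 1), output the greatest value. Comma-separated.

[-1, 3, 9, 3] → max 9
[3, 9, 3, -2] → max 9
[9, 3, -2, -9] → max 9
[3, -2, -9, 6] → max 6
[-2, -9, 6, 0] → max 6
[-9, 6, 0, 11] → max 11
[6, 0, 11, 0] → max 11
[0, 11, 0, -9] → max 11
[11, 0, -9, 3] → max 11
[0, -9, 3, 7] → max 7
[-9, 3, 7, -1] → max 7
[3, 7, -1, -3] → max 7
[7, -1, -3, 2] → max 7

9, 9, 9, 6, 6, 11, 11, 11, 11, 7, 7, 7, 7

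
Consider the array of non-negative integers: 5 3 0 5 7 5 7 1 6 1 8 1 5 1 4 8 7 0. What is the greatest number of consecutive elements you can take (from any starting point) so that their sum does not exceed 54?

14

→ 5: sum 5, len 1
→ 3: sum 8, len 2
→ 0: sum 8, len 3
→ 5: sum 13, len 4
→ 7: sum 20, len 5
→ 5: sum 25, len 6
→ 7: sum 32, len 7
→ 1: sum 33, len 8
→ 6: sum 39, len 9
→ 1: sum 40, len 10
→ 8: sum 48, len 11
→ 1: sum 49, len 12
→ 5: sum 54, len 13
→ 1 (dropped 5): sum 50, len 13
→ 4: sum 54, len 14
→ 8 (dropped 3, 0, 5): sum 54, len 12
→ 7 (dropped 7): sum 54, len 12
→ 0: sum 54, len 13
Longest length seen: 14.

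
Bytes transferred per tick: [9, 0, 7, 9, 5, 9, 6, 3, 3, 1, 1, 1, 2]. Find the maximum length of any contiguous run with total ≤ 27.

add 9: [9] sum 9, len 1
add 0: [9, 0] sum 9, len 2
add 7: [9, 0, 7] sum 16, len 3
add 9: [9, 0, 7, 9] sum 25, len 4
add 5: [0, 7, 9, 5] sum 21, len 4
add 9: [9, 5, 9] sum 23, len 3
add 6: [5, 9, 6] sum 20, len 3
add 3: [5, 9, 6, 3] sum 23, len 4
add 3: [5, 9, 6, 3, 3] sum 26, len 5
add 1: [5, 9, 6, 3, 3, 1] sum 27, len 6
add 1: [9, 6, 3, 3, 1, 1] sum 23, len 6
add 1: [9, 6, 3, 3, 1, 1, 1] sum 24, len 7
add 2: [9, 6, 3, 3, 1, 1, 1, 2] sum 26, len 8
Longest length seen: 8.

8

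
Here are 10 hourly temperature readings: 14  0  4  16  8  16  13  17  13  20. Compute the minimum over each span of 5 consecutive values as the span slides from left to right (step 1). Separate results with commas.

Sliding a size-5 window across the 10 values:
(14, 0, 4, 16, 8) → min 0
(0, 4, 16, 8, 16) → min 0
(4, 16, 8, 16, 13) → min 4
(16, 8, 16, 13, 17) → min 8
(8, 16, 13, 17, 13) → min 8
(16, 13, 17, 13, 20) → min 13

0, 0, 4, 8, 8, 13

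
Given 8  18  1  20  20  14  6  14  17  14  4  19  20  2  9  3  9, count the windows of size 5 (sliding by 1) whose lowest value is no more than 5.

[8, 18, 1, 20, 20] → min 1  ≤ 5 ✓
[18, 1, 20, 20, 14] → min 1  ≤ 5 ✓
[1, 20, 20, 14, 6] → min 1  ≤ 5 ✓
[20, 20, 14, 6, 14] → min 6
[20, 14, 6, 14, 17] → min 6
[14, 6, 14, 17, 14] → min 6
[6, 14, 17, 14, 4] → min 4  ≤ 5 ✓
[14, 17, 14, 4, 19] → min 4  ≤ 5 ✓
[17, 14, 4, 19, 20] → min 4  ≤ 5 ✓
[14, 4, 19, 20, 2] → min 2  ≤ 5 ✓
[4, 19, 20, 2, 9] → min 2  ≤ 5 ✓
[19, 20, 2, 9, 3] → min 2  ≤ 5 ✓
[20, 2, 9, 3, 9] → min 2  ≤ 5 ✓
10 windows satisfy the condition.

10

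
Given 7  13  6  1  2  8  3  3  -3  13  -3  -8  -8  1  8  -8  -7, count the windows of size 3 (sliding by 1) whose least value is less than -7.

7 13 6 → min 6
13 6 1 → min 1
6 1 2 → min 1
1 2 8 → min 1
2 8 3 → min 2
8 3 3 → min 3
3 3 -3 → min -3
3 -3 13 → min -3
-3 13 -3 → min -3
13 -3 -8 → min -8  < -7 ✓
-3 -8 -8 → min -8  < -7 ✓
-8 -8 1 → min -8  < -7 ✓
-8 1 8 → min -8  < -7 ✓
1 8 -8 → min -8  < -7 ✓
8 -8 -7 → min -8  < -7 ✓
6 windows satisfy the condition.

6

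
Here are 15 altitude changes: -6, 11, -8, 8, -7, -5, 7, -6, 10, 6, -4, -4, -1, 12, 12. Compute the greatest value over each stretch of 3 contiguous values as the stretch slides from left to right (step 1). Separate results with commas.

11, 11, 8, 8, 7, 7, 10, 10, 10, 6, -1, 12, 12

[-6, 11, -8] → max 11
[11, -8, 8] → max 11
[-8, 8, -7] → max 8
[8, -7, -5] → max 8
[-7, -5, 7] → max 7
[-5, 7, -6] → max 7
[7, -6, 10] → max 10
[-6, 10, 6] → max 10
[10, 6, -4] → max 10
[6, -4, -4] → max 6
[-4, -4, -1] → max -1
[-4, -1, 12] → max 12
[-1, 12, 12] → max 12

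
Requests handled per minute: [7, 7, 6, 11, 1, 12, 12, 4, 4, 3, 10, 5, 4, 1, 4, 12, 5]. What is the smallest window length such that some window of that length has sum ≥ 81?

12

Extend right; whenever the sum reaches 81, record the length and shrink from the left:
add 7: running sum 7 < 81
add 7: running sum 14 < 81
add 6: running sum 20 < 81
add 11: running sum 31 < 81
add 1: running sum 32 < 81
add 12: running sum 44 < 81
add 12: running sum 56 < 81
add 4: running sum 60 < 81
add 4: running sum 64 < 81
add 3: running sum 67 < 81
add 10: running sum 77 < 81
add 5: shortest ending here [7, 7, 6, 11, 1, 12, 12, 4, 4, 3, 10, 5] sum 82, len 12
add 4: shortest ending here [7, 7, 6, 11, 1, 12, 12, 4, 4, 3, 10, 5, 4] sum 86, len 13
add 1: shortest ending here [7, 7, 6, 11, 1, 12, 12, 4, 4, 3, 10, 5, 4, 1] sum 87, len 14
add 4: shortest ending here [7, 6, 11, 1, 12, 12, 4, 4, 3, 10, 5, 4, 1, 4] sum 84, len 14
add 12: shortest ending here [11, 1, 12, 12, 4, 4, 3, 10, 5, 4, 1, 4, 12] sum 83, len 13
add 5: shortest ending here [11, 1, 12, 12, 4, 4, 3, 10, 5, 4, 1, 4, 12, 5] sum 88, len 14
Shortest qualifying length: 12.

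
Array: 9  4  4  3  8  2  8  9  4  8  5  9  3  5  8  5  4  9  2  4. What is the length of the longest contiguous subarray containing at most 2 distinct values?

Extend right; when distinct count exceeds 2, shrink from the left:
add 9: window [9] (1 distinct), len 1
add 4: window [9, 4] (2 distinct), len 2
add 4: window [9, 4, 4] (2 distinct), len 3
add 3: window [4, 4, 3] (2 distinct), len 3
add 8: window [3, 8] (2 distinct), len 2
add 2: window [8, 2] (2 distinct), len 2
add 8: window [8, 2, 8] (2 distinct), len 3
add 9: window [8, 9] (2 distinct), len 2
add 4: window [9, 4] (2 distinct), len 2
add 8: window [4, 8] (2 distinct), len 2
add 5: window [8, 5] (2 distinct), len 2
add 9: window [5, 9] (2 distinct), len 2
add 3: window [9, 3] (2 distinct), len 2
add 5: window [3, 5] (2 distinct), len 2
add 8: window [5, 8] (2 distinct), len 2
add 5: window [5, 8, 5] (2 distinct), len 3
add 4: window [5, 4] (2 distinct), len 2
add 9: window [4, 9] (2 distinct), len 2
add 2: window [9, 2] (2 distinct), len 2
add 4: window [2, 4] (2 distinct), len 2
Longest length with ≤2 distinct: 3.

3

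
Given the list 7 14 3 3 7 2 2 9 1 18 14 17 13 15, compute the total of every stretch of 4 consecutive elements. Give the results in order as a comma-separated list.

27, 27, 15, 14, 20, 14, 30, 42, 50, 62, 59

[7, 14, 3, 3] → sum 27
[14, 3, 3, 7] → sum 27
[3, 3, 7, 2] → sum 15
[3, 7, 2, 2] → sum 14
[7, 2, 2, 9] → sum 20
[2, 2, 9, 1] → sum 14
[2, 9, 1, 18] → sum 30
[9, 1, 18, 14] → sum 42
[1, 18, 14, 17] → sum 50
[18, 14, 17, 13] → sum 62
[14, 17, 13, 15] → sum 59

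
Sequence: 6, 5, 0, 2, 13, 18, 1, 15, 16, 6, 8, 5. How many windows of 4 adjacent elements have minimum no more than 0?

3

6 5 0 2 → min 0  ≤ 0 ✓
5 0 2 13 → min 0  ≤ 0 ✓
0 2 13 18 → min 0  ≤ 0 ✓
2 13 18 1 → min 1
13 18 1 15 → min 1
18 1 15 16 → min 1
1 15 16 6 → min 1
15 16 6 8 → min 6
16 6 8 5 → min 5
3 windows satisfy the condition.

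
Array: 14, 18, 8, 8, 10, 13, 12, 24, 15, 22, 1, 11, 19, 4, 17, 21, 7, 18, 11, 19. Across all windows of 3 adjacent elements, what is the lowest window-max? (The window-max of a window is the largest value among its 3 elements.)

10

(14, 18, 8) → max 18
(18, 8, 8) → max 18
(8, 8, 10) → max 10
(8, 10, 13) → max 13
(10, 13, 12) → max 13
(13, 12, 24) → max 24
(12, 24, 15) → max 24
(24, 15, 22) → max 24
(15, 22, 1) → max 22
(22, 1, 11) → max 22
(1, 11, 19) → max 19
(11, 19, 4) → max 19
(19, 4, 17) → max 19
(4, 17, 21) → max 21
(17, 21, 7) → max 21
(21, 7, 18) → max 21
(7, 18, 11) → max 18
(18, 11, 19) → max 19
Lowest of these is 10.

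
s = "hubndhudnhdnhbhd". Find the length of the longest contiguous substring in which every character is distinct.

[h] len 1
[h, u] len 2
[h, u, b] len 3
[h, u, b, n] len 4
[h, u, b, n, d] len 5
[u, b, n, d, h] len 5
[b, n, d, h, u] len 5
[h, u, d] len 3
[h, u, d, n] len 4
[u, d, n, h] len 4
[n, h, d] len 3
[h, d, n] len 3
[d, n, h] len 3
[d, n, h, b] len 4
[b, h] len 2
[b, h, d] len 3
Longest all-distinct length: 5.

5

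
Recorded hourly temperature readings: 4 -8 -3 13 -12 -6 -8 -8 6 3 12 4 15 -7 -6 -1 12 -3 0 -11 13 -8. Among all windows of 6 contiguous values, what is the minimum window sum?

Each size-6 window and its sum:
[4, -8, -3, 13, -12, -6] → sum -12
[-8, -3, 13, -12, -6, -8] → sum -24
[-3, 13, -12, -6, -8, -8] → sum -24
[13, -12, -6, -8, -8, 6] → sum -15
[-12, -6, -8, -8, 6, 3] → sum -25
[-6, -8, -8, 6, 3, 12] → sum -1
[-8, -8, 6, 3, 12, 4] → sum 9
[-8, 6, 3, 12, 4, 15] → sum 32
[6, 3, 12, 4, 15, -7] → sum 33
[3, 12, 4, 15, -7, -6] → sum 21
[12, 4, 15, -7, -6, -1] → sum 17
[4, 15, -7, -6, -1, 12] → sum 17
[15, -7, -6, -1, 12, -3] → sum 10
[-7, -6, -1, 12, -3, 0] → sum -5
[-6, -1, 12, -3, 0, -11] → sum -9
[-1, 12, -3, 0, -11, 13] → sum 10
[12, -3, 0, -11, 13, -8] → sum 3
Minimum of these is -25.

-25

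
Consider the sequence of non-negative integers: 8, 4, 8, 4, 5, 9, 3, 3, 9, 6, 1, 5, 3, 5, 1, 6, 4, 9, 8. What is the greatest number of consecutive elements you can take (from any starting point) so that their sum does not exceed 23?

6

add 8: [8] sum 8, len 1
add 4: [8, 4] sum 12, len 2
add 8: [8, 4, 8] sum 20, len 3
add 4: [4, 8, 4] sum 16, len 3
add 5: [4, 8, 4, 5] sum 21, len 4
add 9: [4, 5, 9] sum 18, len 3
add 3: [4, 5, 9, 3] sum 21, len 4
add 3: [5, 9, 3, 3] sum 20, len 4
add 9: [3, 3, 9] sum 15, len 3
add 6: [3, 3, 9, 6] sum 21, len 4
add 1: [3, 3, 9, 6, 1] sum 22, len 5
add 5: [9, 6, 1, 5] sum 21, len 4
add 3: [6, 1, 5, 3] sum 15, len 4
add 5: [6, 1, 5, 3, 5] sum 20, len 5
add 1: [6, 1, 5, 3, 5, 1] sum 21, len 6
add 6: [1, 5, 3, 5, 1, 6] sum 21, len 6
add 4: [3, 5, 1, 6, 4] sum 19, len 5
add 9: [1, 6, 4, 9] sum 20, len 4
add 8: [4, 9, 8] sum 21, len 3
Longest length seen: 6.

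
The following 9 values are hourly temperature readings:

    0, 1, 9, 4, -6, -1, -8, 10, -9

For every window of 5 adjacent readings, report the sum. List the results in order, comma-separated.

0 1 9 4 -6 → sum 8
1 9 4 -6 -1 → sum 7
9 4 -6 -1 -8 → sum -2
4 -6 -1 -8 10 → sum -1
-6 -1 -8 10 -9 → sum -14

8, 7, -2, -1, -14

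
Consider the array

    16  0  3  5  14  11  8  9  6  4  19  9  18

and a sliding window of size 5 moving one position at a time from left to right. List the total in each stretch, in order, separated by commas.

Sliding a size-5 window across the 13 values:
(16, 0, 3, 5, 14) → sum 38
(0, 3, 5, 14, 11) → sum 33
(3, 5, 14, 11, 8) → sum 41
(5, 14, 11, 8, 9) → sum 47
(14, 11, 8, 9, 6) → sum 48
(11, 8, 9, 6, 4) → sum 38
(8, 9, 6, 4, 19) → sum 46
(9, 6, 4, 19, 9) → sum 47
(6, 4, 19, 9, 18) → sum 56

38, 33, 41, 47, 48, 38, 46, 47, 56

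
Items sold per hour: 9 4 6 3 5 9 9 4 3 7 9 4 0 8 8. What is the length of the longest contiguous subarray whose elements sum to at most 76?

add 9: [9] sum 9, len 1
add 4: [9, 4] sum 13, len 2
add 6: [9, 4, 6] sum 19, len 3
add 3: [9, 4, 6, 3] sum 22, len 4
add 5: [9, 4, 6, 3, 5] sum 27, len 5
add 9: [9, 4, 6, 3, 5, 9] sum 36, len 6
add 9: [9, 4, 6, 3, 5, 9, 9] sum 45, len 7
add 4: [9, 4, 6, 3, 5, 9, 9, 4] sum 49, len 8
add 3: [9, 4, 6, 3, 5, 9, 9, 4, 3] sum 52, len 9
add 7: [9, 4, 6, 3, 5, 9, 9, 4, 3, 7] sum 59, len 10
add 9: [9, 4, 6, 3, 5, 9, 9, 4, 3, 7, 9] sum 68, len 11
add 4: [9, 4, 6, 3, 5, 9, 9, 4, 3, 7, 9, 4] sum 72, len 12
add 0: [9, 4, 6, 3, 5, 9, 9, 4, 3, 7, 9, 4, 0] sum 72, len 13
add 8: [4, 6, 3, 5, 9, 9, 4, 3, 7, 9, 4, 0, 8] sum 71, len 13
add 8: [6, 3, 5, 9, 9, 4, 3, 7, 9, 4, 0, 8, 8] sum 75, len 13
Longest length seen: 13.

13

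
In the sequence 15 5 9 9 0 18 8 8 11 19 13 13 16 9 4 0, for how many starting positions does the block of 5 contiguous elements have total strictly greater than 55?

5

(15, 5, 9, 9, 0) → sum 38
(5, 9, 9, 0, 18) → sum 41
(9, 9, 0, 18, 8) → sum 44
(9, 0, 18, 8, 8) → sum 43
(0, 18, 8, 8, 11) → sum 45
(18, 8, 8, 11, 19) → sum 64  > 55 ✓
(8, 8, 11, 19, 13) → sum 59  > 55 ✓
(8, 11, 19, 13, 13) → sum 64  > 55 ✓
(11, 19, 13, 13, 16) → sum 72  > 55 ✓
(19, 13, 13, 16, 9) → sum 70  > 55 ✓
(13, 13, 16, 9, 4) → sum 55
(13, 16, 9, 4, 0) → sum 42
5 windows satisfy the condition.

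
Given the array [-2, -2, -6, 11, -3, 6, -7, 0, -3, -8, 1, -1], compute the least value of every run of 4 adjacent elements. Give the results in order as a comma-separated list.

Sliding a size-4 window across the 12 values:
(-2, -2, -6, 11) → min -6
(-2, -6, 11, -3) → min -6
(-6, 11, -3, 6) → min -6
(11, -3, 6, -7) → min -7
(-3, 6, -7, 0) → min -7
(6, -7, 0, -3) → min -7
(-7, 0, -3, -8) → min -8
(0, -3, -8, 1) → min -8
(-3, -8, 1, -1) → min -8

-6, -6, -6, -7, -7, -7, -8, -8, -8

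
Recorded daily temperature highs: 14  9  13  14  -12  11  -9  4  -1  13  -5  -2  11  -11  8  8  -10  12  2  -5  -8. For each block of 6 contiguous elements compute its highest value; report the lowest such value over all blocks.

11

(14, 9, 13, 14, -12, 11) → max 14
(9, 13, 14, -12, 11, -9) → max 14
(13, 14, -12, 11, -9, 4) → max 14
(14, -12, 11, -9, 4, -1) → max 14
(-12, 11, -9, 4, -1, 13) → max 13
(11, -9, 4, -1, 13, -5) → max 13
(-9, 4, -1, 13, -5, -2) → max 13
(4, -1, 13, -5, -2, 11) → max 13
(-1, 13, -5, -2, 11, -11) → max 13
(13, -5, -2, 11, -11, 8) → max 13
(-5, -2, 11, -11, 8, 8) → max 11
(-2, 11, -11, 8, 8, -10) → max 11
(11, -11, 8, 8, -10, 12) → max 12
(-11, 8, 8, -10, 12, 2) → max 12
(8, 8, -10, 12, 2, -5) → max 12
(8, -10, 12, 2, -5, -8) → max 12
Lowest of these is 11.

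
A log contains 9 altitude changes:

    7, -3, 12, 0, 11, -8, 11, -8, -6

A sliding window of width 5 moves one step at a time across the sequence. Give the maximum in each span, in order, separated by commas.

12, 12, 12, 11, 11

[7, -3, 12, 0, 11] → max 12
[-3, 12, 0, 11, -8] → max 12
[12, 0, 11, -8, 11] → max 12
[0, 11, -8, 11, -8] → max 11
[11, -8, 11, -8, -6] → max 11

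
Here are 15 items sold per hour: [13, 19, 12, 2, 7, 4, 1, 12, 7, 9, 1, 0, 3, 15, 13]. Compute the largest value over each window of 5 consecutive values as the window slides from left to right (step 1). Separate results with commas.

Sliding a size-5 window across the 15 values:
[13, 19, 12, 2, 7] → max 19
[19, 12, 2, 7, 4] → max 19
[12, 2, 7, 4, 1] → max 12
[2, 7, 4, 1, 12] → max 12
[7, 4, 1, 12, 7] → max 12
[4, 1, 12, 7, 9] → max 12
[1, 12, 7, 9, 1] → max 12
[12, 7, 9, 1, 0] → max 12
[7, 9, 1, 0, 3] → max 9
[9, 1, 0, 3, 15] → max 15
[1, 0, 3, 15, 13] → max 15

19, 19, 12, 12, 12, 12, 12, 12, 9, 15, 15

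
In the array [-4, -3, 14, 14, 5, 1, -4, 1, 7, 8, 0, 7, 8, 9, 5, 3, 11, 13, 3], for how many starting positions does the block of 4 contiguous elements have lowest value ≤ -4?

-4 -3 14 14 → min -4  ≤ -4 ✓
-3 14 14 5 → min -3
14 14 5 1 → min 1
14 5 1 -4 → min -4  ≤ -4 ✓
5 1 -4 1 → min -4  ≤ -4 ✓
1 -4 1 7 → min -4  ≤ -4 ✓
-4 1 7 8 → min -4  ≤ -4 ✓
1 7 8 0 → min 0
7 8 0 7 → min 0
8 0 7 8 → min 0
0 7 8 9 → min 0
7 8 9 5 → min 5
8 9 5 3 → min 3
9 5 3 11 → min 3
5 3 11 13 → min 3
3 11 13 3 → min 3
5 windows satisfy the condition.

5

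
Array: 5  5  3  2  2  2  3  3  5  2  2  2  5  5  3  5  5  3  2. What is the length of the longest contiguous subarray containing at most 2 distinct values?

Extend right; when distinct count exceeds 2, shrink from the left:
[5] 1 distinct, len 1
[5, 5] 1 distinct, len 2
[5, 5, 3] 2 distinct, len 3
[3, 2] 2 distinct, len 2
[3, 2, 2] 2 distinct, len 3
[3, 2, 2, 2] 2 distinct, len 4
[3, 2, 2, 2, 3] 2 distinct, len 5
[3, 2, 2, 2, 3, 3] 2 distinct, len 6
[3, 3, 5] 2 distinct, len 3
[5, 2] 2 distinct, len 2
[5, 2, 2] 2 distinct, len 3
[5, 2, 2, 2] 2 distinct, len 4
[5, 2, 2, 2, 5] 2 distinct, len 5
[5, 2, 2, 2, 5, 5] 2 distinct, len 6
[5, 5, 3] 2 distinct, len 3
[5, 5, 3, 5] 2 distinct, len 4
[5, 5, 3, 5, 5] 2 distinct, len 5
[5, 5, 3, 5, 5, 3] 2 distinct, len 6
[3, 2] 2 distinct, len 2
Longest length with ≤2 distinct: 6.

6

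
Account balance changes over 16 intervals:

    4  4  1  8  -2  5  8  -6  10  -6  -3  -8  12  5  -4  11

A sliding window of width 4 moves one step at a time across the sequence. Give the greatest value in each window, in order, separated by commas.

8, 8, 8, 8, 8, 10, 10, 10, 10, 12, 12, 12, 12

(4, 4, 1, 8) → max 8
(4, 1, 8, -2) → max 8
(1, 8, -2, 5) → max 8
(8, -2, 5, 8) → max 8
(-2, 5, 8, -6) → max 8
(5, 8, -6, 10) → max 10
(8, -6, 10, -6) → max 10
(-6, 10, -6, -3) → max 10
(10, -6, -3, -8) → max 10
(-6, -3, -8, 12) → max 12
(-3, -8, 12, 5) → max 12
(-8, 12, 5, -4) → max 12
(12, 5, -4, 11) → max 12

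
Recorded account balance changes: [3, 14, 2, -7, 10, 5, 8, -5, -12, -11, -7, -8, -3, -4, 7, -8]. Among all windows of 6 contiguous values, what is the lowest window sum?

(3, 14, 2, -7, 10, 5) → sum 27
(14, 2, -7, 10, 5, 8) → sum 32
(2, -7, 10, 5, 8, -5) → sum 13
(-7, 10, 5, 8, -5, -12) → sum -1
(10, 5, 8, -5, -12, -11) → sum -5
(5, 8, -5, -12, -11, -7) → sum -22
(8, -5, -12, -11, -7, -8) → sum -35
(-5, -12, -11, -7, -8, -3) → sum -46
(-12, -11, -7, -8, -3, -4) → sum -45
(-11, -7, -8, -3, -4, 7) → sum -26
(-7, -8, -3, -4, 7, -8) → sum -23
Lowest of these is -46.

-46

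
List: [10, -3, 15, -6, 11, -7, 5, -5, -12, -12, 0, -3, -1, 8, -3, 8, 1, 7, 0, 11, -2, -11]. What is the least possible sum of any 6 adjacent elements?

-33

(10, -3, 15, -6, 11, -7) → sum 20
(-3, 15, -6, 11, -7, 5) → sum 15
(15, -6, 11, -7, 5, -5) → sum 13
(-6, 11, -7, 5, -5, -12) → sum -14
(11, -7, 5, -5, -12, -12) → sum -20
(-7, 5, -5, -12, -12, 0) → sum -31
(5, -5, -12, -12, 0, -3) → sum -27
(-5, -12, -12, 0, -3, -1) → sum -33
(-12, -12, 0, -3, -1, 8) → sum -20
(-12, 0, -3, -1, 8, -3) → sum -11
(0, -3, -1, 8, -3, 8) → sum 9
(-3, -1, 8, -3, 8, 1) → sum 10
(-1, 8, -3, 8, 1, 7) → sum 20
(8, -3, 8, 1, 7, 0) → sum 21
(-3, 8, 1, 7, 0, 11) → sum 24
(8, 1, 7, 0, 11, -2) → sum 25
(1, 7, 0, 11, -2, -11) → sum 6
Least of these is -33.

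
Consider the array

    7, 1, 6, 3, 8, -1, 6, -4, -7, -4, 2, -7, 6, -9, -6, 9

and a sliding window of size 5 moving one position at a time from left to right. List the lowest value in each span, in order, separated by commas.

[7, 1, 6, 3, 8] → min 1
[1, 6, 3, 8, -1] → min -1
[6, 3, 8, -1, 6] → min -1
[3, 8, -1, 6, -4] → min -4
[8, -1, 6, -4, -7] → min -7
[-1, 6, -4, -7, -4] → min -7
[6, -4, -7, -4, 2] → min -7
[-4, -7, -4, 2, -7] → min -7
[-7, -4, 2, -7, 6] → min -7
[-4, 2, -7, 6, -9] → min -9
[2, -7, 6, -9, -6] → min -9
[-7, 6, -9, -6, 9] → min -9

1, -1, -1, -4, -7, -7, -7, -7, -7, -9, -9, -9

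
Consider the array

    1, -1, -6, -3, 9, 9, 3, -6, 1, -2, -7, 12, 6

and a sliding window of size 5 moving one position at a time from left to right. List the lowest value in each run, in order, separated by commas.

[1, -1, -6, -3, 9] → min -6
[-1, -6, -3, 9, 9] → min -6
[-6, -3, 9, 9, 3] → min -6
[-3, 9, 9, 3, -6] → min -6
[9, 9, 3, -6, 1] → min -6
[9, 3, -6, 1, -2] → min -6
[3, -6, 1, -2, -7] → min -7
[-6, 1, -2, -7, 12] → min -7
[1, -2, -7, 12, 6] → min -7

-6, -6, -6, -6, -6, -6, -7, -7, -7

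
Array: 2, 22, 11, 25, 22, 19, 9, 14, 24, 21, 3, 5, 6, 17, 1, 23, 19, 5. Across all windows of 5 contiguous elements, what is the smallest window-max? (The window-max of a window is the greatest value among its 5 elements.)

17

Window maxs for each of the 14 positions:
(2, 22, 11, 25, 22) → max 25
(22, 11, 25, 22, 19) → max 25
(11, 25, 22, 19, 9) → max 25
(25, 22, 19, 9, 14) → max 25
(22, 19, 9, 14, 24) → max 24
(19, 9, 14, 24, 21) → max 24
(9, 14, 24, 21, 3) → max 24
(14, 24, 21, 3, 5) → max 24
(24, 21, 3, 5, 6) → max 24
(21, 3, 5, 6, 17) → max 21
(3, 5, 6, 17, 1) → max 17
(5, 6, 17, 1, 23) → max 23
(6, 17, 1, 23, 19) → max 23
(17, 1, 23, 19, 5) → max 23
Smallest of these is 17.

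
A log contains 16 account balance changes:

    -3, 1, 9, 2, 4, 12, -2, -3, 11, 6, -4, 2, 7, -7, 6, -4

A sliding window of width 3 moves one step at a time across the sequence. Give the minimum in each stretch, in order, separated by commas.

-3 1 9 → min -3
1 9 2 → min 1
9 2 4 → min 2
2 4 12 → min 2
4 12 -2 → min -2
12 -2 -3 → min -3
-2 -3 11 → min -3
-3 11 6 → min -3
11 6 -4 → min -4
6 -4 2 → min -4
-4 2 7 → min -4
2 7 -7 → min -7
7 -7 6 → min -7
-7 6 -4 → min -7

-3, 1, 2, 2, -2, -3, -3, -3, -4, -4, -4, -7, -7, -7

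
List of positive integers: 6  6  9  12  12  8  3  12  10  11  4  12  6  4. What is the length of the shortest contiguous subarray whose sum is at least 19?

2

add 6: running sum 6 < 19
add 6: running sum 12 < 19
add 9: shortest ending here [6, 6, 9] sum 21, len 3
add 12: shortest ending here [9, 12] sum 21, len 2
add 12: shortest ending here [12, 12] sum 24, len 2
add 8: shortest ending here [12, 8] sum 20, len 2
add 3: shortest ending here [12, 8, 3] sum 23, len 3
add 12: shortest ending here [8, 3, 12] sum 23, len 3
add 10: shortest ending here [12, 10] sum 22, len 2
add 11: shortest ending here [10, 11] sum 21, len 2
add 4: shortest ending here [10, 11, 4] sum 25, len 3
add 12: shortest ending here [11, 4, 12] sum 27, len 3
add 6: shortest ending here [4, 12, 6] sum 22, len 3
add 4: shortest ending here [12, 6, 4] sum 22, len 3
Shortest qualifying length: 2.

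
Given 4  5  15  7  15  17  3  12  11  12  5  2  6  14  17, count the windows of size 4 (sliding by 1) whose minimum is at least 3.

4 5 15 7 → min 4  ≥ 3 ✓
5 15 7 15 → min 5  ≥ 3 ✓
15 7 15 17 → min 7  ≥ 3 ✓
7 15 17 3 → min 3  ≥ 3 ✓
15 17 3 12 → min 3  ≥ 3 ✓
17 3 12 11 → min 3  ≥ 3 ✓
3 12 11 12 → min 3  ≥ 3 ✓
12 11 12 5 → min 5  ≥ 3 ✓
11 12 5 2 → min 2
12 5 2 6 → min 2
5 2 6 14 → min 2
2 6 14 17 → min 2
8 windows satisfy the condition.

8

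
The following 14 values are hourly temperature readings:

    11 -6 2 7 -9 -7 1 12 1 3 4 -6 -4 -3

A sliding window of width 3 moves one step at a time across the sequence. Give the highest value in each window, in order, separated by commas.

[11, -6, 2] → max 11
[-6, 2, 7] → max 7
[2, 7, -9] → max 7
[7, -9, -7] → max 7
[-9, -7, 1] → max 1
[-7, 1, 12] → max 12
[1, 12, 1] → max 12
[12, 1, 3] → max 12
[1, 3, 4] → max 4
[3, 4, -6] → max 4
[4, -6, -4] → max 4
[-6, -4, -3] → max -3

11, 7, 7, 7, 1, 12, 12, 12, 4, 4, 4, -3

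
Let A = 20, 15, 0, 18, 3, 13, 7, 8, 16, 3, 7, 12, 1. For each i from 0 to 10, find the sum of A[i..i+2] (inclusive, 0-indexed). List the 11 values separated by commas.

(20, 15, 0) → sum 35
(15, 0, 18) → sum 33
(0, 18, 3) → sum 21
(18, 3, 13) → sum 34
(3, 13, 7) → sum 23
(13, 7, 8) → sum 28
(7, 8, 16) → sum 31
(8, 16, 3) → sum 27
(16, 3, 7) → sum 26
(3, 7, 12) → sum 22
(7, 12, 1) → sum 20

35, 33, 21, 34, 23, 28, 31, 27, 26, 22, 20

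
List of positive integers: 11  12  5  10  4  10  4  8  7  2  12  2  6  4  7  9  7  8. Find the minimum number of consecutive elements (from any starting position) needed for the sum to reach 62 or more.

add 11: running sum 11 < 62
add 12: running sum 23 < 62
add 5: running sum 28 < 62
add 10: running sum 38 < 62
add 4: running sum 42 < 62
add 10: running sum 52 < 62
add 4: running sum 56 < 62
add 8: shortest ending here [11, 12, 5, 10, 4, 10, 4, 8] sum 64, len 8
add 7: shortest ending here [11, 12, 5, 10, 4, 10, 4, 8, 7] sum 71, len 9
add 2: shortest ending here [12, 5, 10, 4, 10, 4, 8, 7, 2] sum 62, len 9
add 12: shortest ending here [5, 10, 4, 10, 4, 8, 7, 2, 12] sum 62, len 9
add 2: shortest ending here [5, 10, 4, 10, 4, 8, 7, 2, 12, 2] sum 64, len 10
add 6: shortest ending here [10, 4, 10, 4, 8, 7, 2, 12, 2, 6] sum 65, len 10
add 4: shortest ending here [10, 4, 10, 4, 8, 7, 2, 12, 2, 6, 4] sum 69, len 11
add 7: shortest ending here [10, 4, 8, 7, 2, 12, 2, 6, 4, 7] sum 62, len 10
add 9: shortest ending here [10, 4, 8, 7, 2, 12, 2, 6, 4, 7, 9] sum 71, len 11
add 7: shortest ending here [8, 7, 2, 12, 2, 6, 4, 7, 9, 7] sum 64, len 10
add 8: shortest ending here [7, 2, 12, 2, 6, 4, 7, 9, 7, 8] sum 64, len 10
Shortest qualifying length: 8.

8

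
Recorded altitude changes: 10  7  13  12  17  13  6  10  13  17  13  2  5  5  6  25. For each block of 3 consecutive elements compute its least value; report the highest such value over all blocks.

13

10 7 13 → min 7
7 13 12 → min 7
13 12 17 → min 12
12 17 13 → min 12
17 13 6 → min 6
13 6 10 → min 6
6 10 13 → min 6
10 13 17 → min 10
13 17 13 → min 13
17 13 2 → min 2
13 2 5 → min 2
2 5 5 → min 2
5 5 6 → min 5
5 6 25 → min 5
Highest of these is 13.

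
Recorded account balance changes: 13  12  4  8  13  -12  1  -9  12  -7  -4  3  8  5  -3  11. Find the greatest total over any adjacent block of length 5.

[13, 12, 4, 8, 13] → sum 50
[12, 4, 8, 13, -12] → sum 25
[4, 8, 13, -12, 1] → sum 14
[8, 13, -12, 1, -9] → sum 1
[13, -12, 1, -9, 12] → sum 5
[-12, 1, -9, 12, -7] → sum -15
[1, -9, 12, -7, -4] → sum -7
[-9, 12, -7, -4, 3] → sum -5
[12, -7, -4, 3, 8] → sum 12
[-7, -4, 3, 8, 5] → sum 5
[-4, 3, 8, 5, -3] → sum 9
[3, 8, 5, -3, 11] → sum 24
Greatest of these is 50.

50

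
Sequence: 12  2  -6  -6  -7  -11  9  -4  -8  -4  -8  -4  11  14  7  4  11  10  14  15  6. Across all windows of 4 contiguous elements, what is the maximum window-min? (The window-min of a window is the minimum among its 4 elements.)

12 2 -6 -6 → min -6
2 -6 -6 -7 → min -7
-6 -6 -7 -11 → min -11
-6 -7 -11 9 → min -11
-7 -11 9 -4 → min -11
-11 9 -4 -8 → min -11
9 -4 -8 -4 → min -8
-4 -8 -4 -8 → min -8
-8 -4 -8 -4 → min -8
-4 -8 -4 11 → min -8
-8 -4 11 14 → min -8
-4 11 14 7 → min -4
11 14 7 4 → min 4
14 7 4 11 → min 4
7 4 11 10 → min 4
4 11 10 14 → min 4
11 10 14 15 → min 10
10 14 15 6 → min 6
Maximum of these is 10.

10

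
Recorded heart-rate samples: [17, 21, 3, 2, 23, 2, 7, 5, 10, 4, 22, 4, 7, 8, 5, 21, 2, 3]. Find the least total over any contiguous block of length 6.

17 21 3 2 23 2 → sum 68
21 3 2 23 2 7 → sum 58
3 2 23 2 7 5 → sum 42
2 23 2 7 5 10 → sum 49
23 2 7 5 10 4 → sum 51
2 7 5 10 4 22 → sum 50
7 5 10 4 22 4 → sum 52
5 10 4 22 4 7 → sum 52
10 4 22 4 7 8 → sum 55
4 22 4 7 8 5 → sum 50
22 4 7 8 5 21 → sum 67
4 7 8 5 21 2 → sum 47
7 8 5 21 2 3 → sum 46
Least of these is 42.

42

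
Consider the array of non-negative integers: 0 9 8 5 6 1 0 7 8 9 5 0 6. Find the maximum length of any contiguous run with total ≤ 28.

6

[0] sum 0 len 1
[0, 9] sum 9 len 2
[0, 9, 8] sum 17 len 3
[0, 9, 8, 5] sum 22 len 4
[0, 9, 8, 5, 6] sum 28 len 5
[8, 5, 6, 1] sum 20 len 4
[8, 5, 6, 1, 0] sum 20 len 5
[8, 5, 6, 1, 0, 7] sum 27 len 6
[5, 6, 1, 0, 7, 8] sum 27 len 6
[1, 0, 7, 8, 9] sum 25 len 5
[8, 9, 5] sum 22 len 3
[8, 9, 5, 0] sum 22 len 4
[8, 9, 5, 0, 6] sum 28 len 5
Longest length seen: 6.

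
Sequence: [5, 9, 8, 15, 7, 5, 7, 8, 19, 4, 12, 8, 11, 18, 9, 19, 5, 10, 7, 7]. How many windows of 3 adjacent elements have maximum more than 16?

5 9 8 → max 9
9 8 15 → max 15
8 15 7 → max 15
15 7 5 → max 15
7 5 7 → max 7
5 7 8 → max 8
7 8 19 → max 19  > 16 ✓
8 19 4 → max 19  > 16 ✓
19 4 12 → max 19  > 16 ✓
4 12 8 → max 12
12 8 11 → max 12
8 11 18 → max 18  > 16 ✓
11 18 9 → max 18  > 16 ✓
18 9 19 → max 19  > 16 ✓
9 19 5 → max 19  > 16 ✓
19 5 10 → max 19  > 16 ✓
5 10 7 → max 10
10 7 7 → max 10
8 windows satisfy the condition.

8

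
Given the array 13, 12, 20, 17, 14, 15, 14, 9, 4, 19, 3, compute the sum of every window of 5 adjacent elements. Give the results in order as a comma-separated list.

76, 78, 80, 69, 56, 61, 49

13 12 20 17 14 → sum 76
12 20 17 14 15 → sum 78
20 17 14 15 14 → sum 80
17 14 15 14 9 → sum 69
14 15 14 9 4 → sum 56
15 14 9 4 19 → sum 61
14 9 4 19 3 → sum 49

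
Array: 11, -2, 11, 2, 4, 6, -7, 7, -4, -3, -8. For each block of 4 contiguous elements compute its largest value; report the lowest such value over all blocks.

Each size-4 window and its max:
[11, -2, 11, 2] → max 11
[-2, 11, 2, 4] → max 11
[11, 2, 4, 6] → max 11
[2, 4, 6, -7] → max 6
[4, 6, -7, 7] → max 7
[6, -7, 7, -4] → max 7
[-7, 7, -4, -3] → max 7
[7, -4, -3, -8] → max 7
Lowest of these is 6.

6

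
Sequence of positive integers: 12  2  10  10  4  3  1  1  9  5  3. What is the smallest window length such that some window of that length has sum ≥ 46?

Extend right; whenever the sum reaches 46, record the length and shrink from the left:
add 12: running sum 12 < 46
add 2: running sum 14 < 46
add 10: running sum 24 < 46
add 10: running sum 34 < 46
add 4: running sum 38 < 46
add 3: running sum 41 < 46
add 1: running sum 42 < 46
add 1: running sum 43 < 46
end 8: [12, 2, 10, 10, 4, 3, 1, 1, 9] sum 52, len 9
end 9: [12, 2, 10, 10, 4, 3, 1, 1, 9, 5] sum 57, len 10
end 10: [10, 10, 4, 3, 1, 1, 9, 5, 3] sum 46, len 9
Shortest qualifying length: 9.

9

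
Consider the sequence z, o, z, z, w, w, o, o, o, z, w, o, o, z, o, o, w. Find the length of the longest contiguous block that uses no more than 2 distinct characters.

Extend right; when distinct count exceeds 2, shrink from the left:
[z] 1 distinct, len 1
[z, o] 2 distinct, len 2
[z, o, z] 2 distinct, len 3
[z, o, z, z] 2 distinct, len 4
[z, z, w] 2 distinct, len 3
[z, z, w, w] 2 distinct, len 4
[w, w, o] 2 distinct, len 3
[w, w, o, o] 2 distinct, len 4
[w, w, o, o, o] 2 distinct, len 5
[o, o, o, z] 2 distinct, len 4
[z, w] 2 distinct, len 2
[w, o] 2 distinct, len 2
[w, o, o] 2 distinct, len 3
[o, o, z] 2 distinct, len 3
[o, o, z, o] 2 distinct, len 4
[o, o, z, o, o] 2 distinct, len 5
[o, o, w] 2 distinct, len 3
Longest length with ≤2 distinct: 5.

5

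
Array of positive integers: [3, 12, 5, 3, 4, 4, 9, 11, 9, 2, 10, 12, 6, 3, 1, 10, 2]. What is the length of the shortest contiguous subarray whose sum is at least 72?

add 3: running sum 3 < 72
add 12: running sum 15 < 72
add 5: running sum 20 < 72
add 3: running sum 23 < 72
add 4: running sum 27 < 72
add 4: running sum 31 < 72
add 9: running sum 40 < 72
add 11: running sum 51 < 72
add 9: running sum 60 < 72
add 2: running sum 62 < 72
add 10: shortest ending here [3, 12, 5, 3, 4, 4, 9, 11, 9, 2, 10] sum 72, len 11
add 12: shortest ending here [12, 5, 3, 4, 4, 9, 11, 9, 2, 10, 12] sum 81, len 11
add 6: shortest ending here [5, 3, 4, 4, 9, 11, 9, 2, 10, 12, 6] sum 75, len 11
add 3: shortest ending here [3, 4, 4, 9, 11, 9, 2, 10, 12, 6, 3] sum 73, len 11
add 1: shortest ending here [3, 4, 4, 9, 11, 9, 2, 10, 12, 6, 3, 1] sum 74, len 12
add 10: shortest ending here [9, 11, 9, 2, 10, 12, 6, 3, 1, 10] sum 73, len 10
add 2: shortest ending here [9, 11, 9, 2, 10, 12, 6, 3, 1, 10, 2] sum 75, len 11
Shortest qualifying length: 10.

10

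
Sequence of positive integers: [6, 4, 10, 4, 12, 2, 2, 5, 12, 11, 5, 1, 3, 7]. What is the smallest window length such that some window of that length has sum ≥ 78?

Extend right; whenever the sum reaches 78, record the length and shrink from the left:
add 6: running sum 6 < 78
add 4: running sum 10 < 78
add 10: running sum 20 < 78
add 4: running sum 24 < 78
add 12: running sum 36 < 78
add 2: running sum 38 < 78
add 2: running sum 40 < 78
add 5: running sum 45 < 78
add 12: running sum 57 < 78
add 11: running sum 68 < 78
add 5: running sum 73 < 78
add 1: running sum 74 < 78
add 3: running sum 77 < 78
end 13: [4, 10, 4, 12, 2, 2, 5, 12, 11, 5, 1, 3, 7] sum 78, len 13
Shortest qualifying length: 13.

13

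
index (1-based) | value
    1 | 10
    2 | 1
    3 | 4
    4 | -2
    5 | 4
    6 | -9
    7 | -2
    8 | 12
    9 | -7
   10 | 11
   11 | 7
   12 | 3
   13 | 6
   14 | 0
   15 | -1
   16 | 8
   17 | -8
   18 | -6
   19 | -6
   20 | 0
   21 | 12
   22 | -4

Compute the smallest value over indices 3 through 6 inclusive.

Elements at indices 3..6: 4, -2, 4, -9
min(4, -2, 4, -9) = -9

-9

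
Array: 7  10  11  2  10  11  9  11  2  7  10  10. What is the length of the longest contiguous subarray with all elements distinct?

5

add 7: [7] len 1
add 10: [7, 10] len 2
add 11: [7, 10, 11] len 3
add 2: [7, 10, 11, 2] len 4
add 10 (repeat 10, move left end past it): [11, 2, 10] len 3
add 11 (repeat 11, move left end past it): [2, 10, 11] len 3
add 9: [2, 10, 11, 9] len 4
add 11 (repeat 11, move left end past it): [9, 11] len 2
add 2: [9, 11, 2] len 3
add 7: [9, 11, 2, 7] len 4
add 10: [9, 11, 2, 7, 10] len 5
add 10 (repeat 10, move left end past it): [10] len 1
Longest all-distinct length: 5.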